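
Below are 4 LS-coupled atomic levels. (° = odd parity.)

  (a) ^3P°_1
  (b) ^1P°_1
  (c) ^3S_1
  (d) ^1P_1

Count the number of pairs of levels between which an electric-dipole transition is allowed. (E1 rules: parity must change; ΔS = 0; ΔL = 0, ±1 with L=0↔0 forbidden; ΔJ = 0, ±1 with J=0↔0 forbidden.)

2

(a)–(b): forbidden (parity, ΔS).
(a)–(c): allowed.
(a)–(d): forbidden (ΔS).
(b)–(c): forbidden (ΔS).
(b)–(d): allowed.
(c)–(d): forbidden (parity, ΔS).
Allowed pairs: 2 of 6.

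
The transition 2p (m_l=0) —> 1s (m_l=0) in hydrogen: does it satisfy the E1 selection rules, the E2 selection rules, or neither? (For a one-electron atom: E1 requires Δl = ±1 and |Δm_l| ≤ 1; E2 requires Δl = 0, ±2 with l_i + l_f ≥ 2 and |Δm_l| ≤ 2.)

Δl = 0 − 1 = -1; l_i + l_f = 1.
Δm_l = +0.
E1 (Δl = ±1, |Δm_l| ≤ 1): satisfied.
E2 (Δl = 0,±2, l_i+l_f ≥ 2, |Δm_l| ≤ 2): not satisfied.

E1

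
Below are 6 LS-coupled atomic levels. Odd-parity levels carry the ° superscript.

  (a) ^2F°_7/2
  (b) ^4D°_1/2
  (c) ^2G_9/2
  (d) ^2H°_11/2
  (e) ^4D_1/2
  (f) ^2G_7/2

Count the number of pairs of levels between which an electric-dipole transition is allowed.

(a)–(b): forbidden (parity, ΔS, ΔJ).
(a)–(c): allowed.
(a)–(d): forbidden (parity, ΔL, ΔJ).
(a)–(e): forbidden (ΔS, ΔJ).
(a)–(f): allowed.
(b)–(c): forbidden (ΔS, ΔL, ΔJ).
(b)–(d): forbidden (parity, ΔS, ΔL, ΔJ).
(b)–(e): allowed.
(b)–(f): forbidden (ΔS, ΔL, ΔJ).
(c)–(d): allowed.
(c)–(e): forbidden (parity, ΔS, ΔL, ΔJ).
(c)–(f): forbidden (parity).
(d)–(e): forbidden (ΔS, ΔL, ΔJ).
(d)–(f): forbidden (ΔJ).
(e)–(f): forbidden (parity, ΔS, ΔL, ΔJ).
Allowed pairs: 4 of 15.

4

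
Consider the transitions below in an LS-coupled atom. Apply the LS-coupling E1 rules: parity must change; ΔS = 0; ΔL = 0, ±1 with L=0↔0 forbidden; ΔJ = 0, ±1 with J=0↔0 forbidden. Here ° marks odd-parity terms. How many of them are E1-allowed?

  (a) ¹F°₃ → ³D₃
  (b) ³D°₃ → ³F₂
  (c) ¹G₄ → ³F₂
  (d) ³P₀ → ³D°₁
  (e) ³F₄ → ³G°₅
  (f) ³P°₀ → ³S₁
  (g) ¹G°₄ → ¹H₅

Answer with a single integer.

(a) forbidden (ΔS fails)
(b) allowed
(c) forbidden (parity, ΔS, ΔJ fail)
(d) allowed
(e) allowed
(f) allowed
(g) allowed
Total allowed: 5 of 7.

5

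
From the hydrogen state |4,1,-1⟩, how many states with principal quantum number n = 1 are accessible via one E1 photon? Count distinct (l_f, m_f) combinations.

1

E1 requires Δl = ±1, so l_f ∈ {0, 2}; with 0 ≤ l_f ≤ n_f−1 = 0, the allowed l_f values are {0}.
For l_f = 0: m_f ∈ {m_i−1, m_i, m_i+1} ∩ [−0, 0] = {0} → 1 state.
Total: 1.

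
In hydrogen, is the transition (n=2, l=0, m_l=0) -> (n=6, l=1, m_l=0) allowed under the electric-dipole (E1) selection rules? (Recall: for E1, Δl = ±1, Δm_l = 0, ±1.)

allowed

Initial l = 0, final l = 1, so Δl = +1. E1 requires Δl = ±1: satisfied.
Δm_l = 0 − (0) = +0. E1 requires Δm_l = 0, ±1: satisfied.
All E1 selection rules are satisfied.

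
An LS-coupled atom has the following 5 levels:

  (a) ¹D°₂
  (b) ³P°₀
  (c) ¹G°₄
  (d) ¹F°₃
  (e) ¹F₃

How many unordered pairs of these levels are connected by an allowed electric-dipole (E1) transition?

3

(a)–(b): forbidden (parity, ΔS, ΔJ).
(a)–(c): forbidden (parity, ΔL, ΔJ).
(a)–(d): forbidden (parity).
(a)–(e): allowed.
(b)–(c): forbidden (parity, ΔS, ΔL, ΔJ).
(b)–(d): forbidden (parity, ΔS, ΔL, ΔJ).
(b)–(e): forbidden (ΔS, ΔL, ΔJ).
(c)–(d): forbidden (parity).
(c)–(e): allowed.
(d)–(e): allowed.
Allowed pairs: 3 of 10.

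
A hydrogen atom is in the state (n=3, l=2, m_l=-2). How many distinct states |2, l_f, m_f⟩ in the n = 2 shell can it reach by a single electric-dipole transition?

1

E1 requires Δl = ±1, so l_f ∈ {1, 3}; with 0 ≤ l_f ≤ n_f−1 = 1, the allowed l_f values are {1}.
For l_f = 1: m_f ∈ {m_i−1, m_i, m_i+1} ∩ [−1, 1] = {-1} → 1 state.
Total: 1.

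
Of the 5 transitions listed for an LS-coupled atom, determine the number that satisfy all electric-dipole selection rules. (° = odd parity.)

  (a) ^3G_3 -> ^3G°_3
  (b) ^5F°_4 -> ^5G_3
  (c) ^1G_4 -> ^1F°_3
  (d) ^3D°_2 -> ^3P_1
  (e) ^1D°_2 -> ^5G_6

(a) allowed
(b) allowed
(c) allowed
(d) allowed
(e) forbidden (ΔS, ΔL, ΔJ fail)
Total allowed: 4 of 5.

4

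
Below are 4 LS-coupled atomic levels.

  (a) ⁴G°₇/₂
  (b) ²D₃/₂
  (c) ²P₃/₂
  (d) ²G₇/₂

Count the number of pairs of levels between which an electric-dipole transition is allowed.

(a)–(b): forbidden (ΔS, ΔL, ΔJ).
(a)–(c): forbidden (ΔS, ΔL, ΔJ).
(a)–(d): forbidden (ΔS).
(b)–(c): forbidden (parity).
(b)–(d): forbidden (parity, ΔL, ΔJ).
(c)–(d): forbidden (parity, ΔL, ΔJ).
Allowed pairs: 0 of 6.

0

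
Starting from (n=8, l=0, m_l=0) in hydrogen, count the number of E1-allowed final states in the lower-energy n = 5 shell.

3

E1 requires Δl = ±1, so l_f ∈ {-1, 1}; with 0 ≤ l_f ≤ n_f−1 = 4, the allowed l_f values are {1}.
For l_f = 1: m_f ∈ {m_i−1, m_i, m_i+1} ∩ [−1, 1] = {-1, 0, 1} → 3 states.
Total: 3.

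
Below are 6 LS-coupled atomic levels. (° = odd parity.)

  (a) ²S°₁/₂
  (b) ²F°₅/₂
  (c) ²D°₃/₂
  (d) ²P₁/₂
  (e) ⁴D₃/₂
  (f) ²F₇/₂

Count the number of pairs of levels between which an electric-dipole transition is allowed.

(a)–(b): forbidden (parity, ΔL, ΔJ).
(a)–(c): forbidden (parity, ΔL).
(a)–(d): allowed.
(a)–(e): forbidden (ΔS, ΔL).
(a)–(f): forbidden (ΔL, ΔJ).
(b)–(c): forbidden (parity).
(b)–(d): forbidden (ΔL, ΔJ).
(b)–(e): forbidden (ΔS).
(b)–(f): allowed.
(c)–(d): allowed.
(c)–(e): forbidden (ΔS).
(c)–(f): forbidden (ΔJ).
(d)–(e): forbidden (parity, ΔS).
(d)–(f): forbidden (parity, ΔL, ΔJ).
(e)–(f): forbidden (parity, ΔS, ΔJ).
Allowed pairs: 3 of 15.

3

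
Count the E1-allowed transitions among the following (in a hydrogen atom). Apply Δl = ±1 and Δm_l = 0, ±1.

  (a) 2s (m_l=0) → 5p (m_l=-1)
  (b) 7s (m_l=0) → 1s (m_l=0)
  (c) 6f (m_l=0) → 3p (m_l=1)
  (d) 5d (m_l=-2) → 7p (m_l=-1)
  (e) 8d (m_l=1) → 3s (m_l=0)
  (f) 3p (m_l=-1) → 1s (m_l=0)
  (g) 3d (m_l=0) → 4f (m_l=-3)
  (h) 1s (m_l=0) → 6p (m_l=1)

(a) allowed
(b) forbidden — Δl = +0 (E1 requires Δl = ±1)
(c) forbidden — Δl = -2 (E1 requires Δl = ±1)
(d) allowed
(e) forbidden — Δl = -2 (E1 requires Δl = ±1)
(f) allowed
(g) forbidden — Δm_l = -3 (E1 requires Δm_l = 0, ±1)
(h) allowed
Total allowed: 4 of 8.

4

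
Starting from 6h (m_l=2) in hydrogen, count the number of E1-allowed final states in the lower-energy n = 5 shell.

3

E1 requires Δl = ±1, so l_f ∈ {4, 6}; with 0 ≤ l_f ≤ n_f−1 = 4, the allowed l_f values are {4}.
For l_f = 4: m_f ∈ {m_i−1, m_i, m_i+1} ∩ [−4, 4] = {1, 2, 3} → 3 states.
Total: 3.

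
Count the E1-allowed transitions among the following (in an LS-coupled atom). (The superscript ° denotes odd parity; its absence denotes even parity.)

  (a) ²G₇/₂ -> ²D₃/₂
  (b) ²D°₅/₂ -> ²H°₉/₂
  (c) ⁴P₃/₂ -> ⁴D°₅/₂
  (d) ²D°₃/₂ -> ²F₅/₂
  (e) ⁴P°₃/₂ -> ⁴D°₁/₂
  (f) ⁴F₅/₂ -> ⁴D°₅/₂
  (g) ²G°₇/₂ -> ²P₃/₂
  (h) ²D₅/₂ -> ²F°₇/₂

4

(a) forbidden (parity, ΔL, ΔJ fail)
(b) forbidden (parity, ΔL, ΔJ fail)
(c) allowed
(d) allowed
(e) forbidden (parity fails)
(f) allowed
(g) forbidden (ΔL, ΔJ fail)
(h) allowed
Total allowed: 4 of 8.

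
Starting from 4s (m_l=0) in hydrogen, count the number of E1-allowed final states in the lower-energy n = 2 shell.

3

E1 requires Δl = ±1, so l_f ∈ {-1, 1}; with 0 ≤ l_f ≤ n_f−1 = 1, the allowed l_f values are {1}.
For l_f = 1: m_f ∈ {m_i−1, m_i, m_i+1} ∩ [−1, 1] = {-1, 0, 1} → 3 states.
Total: 3.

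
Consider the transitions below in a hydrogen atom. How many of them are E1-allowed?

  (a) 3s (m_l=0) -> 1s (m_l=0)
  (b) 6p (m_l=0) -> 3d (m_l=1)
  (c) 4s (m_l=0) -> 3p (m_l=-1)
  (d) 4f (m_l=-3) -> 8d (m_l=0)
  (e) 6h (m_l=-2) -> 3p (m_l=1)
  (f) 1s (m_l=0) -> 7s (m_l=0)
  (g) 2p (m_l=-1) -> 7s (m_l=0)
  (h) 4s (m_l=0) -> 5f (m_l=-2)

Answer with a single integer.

(a) forbidden — Δl = +0 (E1 requires Δl = ±1)
(b) allowed
(c) allowed
(d) forbidden — Δm_l = +3 (E1 requires Δm_l = 0, ±1)
(e) forbidden — Δl = -4 (E1 requires Δl = ±1); Δm_l = +3 (E1 requires Δm_l = 0, ±1)
(f) forbidden — Δl = +0 (E1 requires Δl = ±1)
(g) allowed
(h) forbidden — Δl = +3 (E1 requires Δl = ±1); Δm_l = -2 (E1 requires Δm_l = 0, ±1)
Total allowed: 3 of 8.

3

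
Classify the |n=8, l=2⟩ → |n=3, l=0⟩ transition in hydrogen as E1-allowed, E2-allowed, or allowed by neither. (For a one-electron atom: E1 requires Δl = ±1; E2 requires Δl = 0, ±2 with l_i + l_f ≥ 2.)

Δl = 0 − 2 = -2; l_i + l_f = 2.
E1 (Δl = ±1): not satisfied.
E2 (Δl = 0,±2, l_i+l_f ≥ 2): satisfied.

E2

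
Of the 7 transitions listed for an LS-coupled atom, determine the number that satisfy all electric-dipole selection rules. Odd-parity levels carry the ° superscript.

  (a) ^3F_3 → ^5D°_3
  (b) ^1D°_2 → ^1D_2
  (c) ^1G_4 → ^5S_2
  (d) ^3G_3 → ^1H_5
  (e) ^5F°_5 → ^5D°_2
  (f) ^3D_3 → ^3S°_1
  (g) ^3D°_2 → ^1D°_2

(a) forbidden (ΔS fails)
(b) allowed
(c) forbidden (parity, ΔS, ΔL, ΔJ fail)
(d) forbidden (parity, ΔS, ΔJ fail)
(e) forbidden (parity, ΔJ fail)
(f) forbidden (ΔL, ΔJ fail)
(g) forbidden (parity, ΔS fail)
Total allowed: 1 of 7.

1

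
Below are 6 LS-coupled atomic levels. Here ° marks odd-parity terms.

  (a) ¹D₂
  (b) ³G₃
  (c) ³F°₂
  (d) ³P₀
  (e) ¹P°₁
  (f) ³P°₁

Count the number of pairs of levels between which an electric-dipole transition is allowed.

(a)–(b): forbidden (parity, ΔS, ΔL).
(a)–(c): forbidden (ΔS).
(a)–(d): forbidden (parity, ΔS, ΔJ).
(a)–(e): allowed.
(a)–(f): forbidden (ΔS).
(b)–(c): allowed.
(b)–(d): forbidden (parity, ΔL, ΔJ).
(b)–(e): forbidden (ΔS, ΔL, ΔJ).
(b)–(f): forbidden (ΔL, ΔJ).
(c)–(d): forbidden (ΔL, ΔJ).
(c)–(e): forbidden (parity, ΔS, ΔL).
(c)–(f): forbidden (parity, ΔL).
(d)–(e): forbidden (ΔS).
(d)–(f): allowed.
(e)–(f): forbidden (parity, ΔS).
Allowed pairs: 3 of 15.

3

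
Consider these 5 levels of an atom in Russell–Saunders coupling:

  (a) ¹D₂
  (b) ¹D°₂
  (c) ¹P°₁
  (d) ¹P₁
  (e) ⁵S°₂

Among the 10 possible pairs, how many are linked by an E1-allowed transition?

4

(a)–(b): allowed.
(a)–(c): allowed.
(a)–(d): forbidden (parity).
(a)–(e): forbidden (ΔS, ΔL).
(b)–(c): forbidden (parity).
(b)–(d): allowed.
(b)–(e): forbidden (parity, ΔS, ΔL).
(c)–(d): allowed.
(c)–(e): forbidden (parity, ΔS).
(d)–(e): forbidden (ΔS).
Allowed pairs: 4 of 10.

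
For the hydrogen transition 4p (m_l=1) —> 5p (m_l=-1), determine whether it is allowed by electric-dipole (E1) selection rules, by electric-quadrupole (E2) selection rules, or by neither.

E2

Δl = 1 − 1 = +0; l_i + l_f = 2.
Δm_l = -2.
E1 (Δl = ±1, |Δm_l| ≤ 1): not satisfied.
E2 (Δl = 0,±2, l_i+l_f ≥ 2, |Δm_l| ≤ 2): satisfied.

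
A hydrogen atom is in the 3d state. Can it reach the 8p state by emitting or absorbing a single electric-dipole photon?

l: 2 → 1 (Δl = -1). Δl = ±1 ok.
All E1 selection rules are satisfied.

allowed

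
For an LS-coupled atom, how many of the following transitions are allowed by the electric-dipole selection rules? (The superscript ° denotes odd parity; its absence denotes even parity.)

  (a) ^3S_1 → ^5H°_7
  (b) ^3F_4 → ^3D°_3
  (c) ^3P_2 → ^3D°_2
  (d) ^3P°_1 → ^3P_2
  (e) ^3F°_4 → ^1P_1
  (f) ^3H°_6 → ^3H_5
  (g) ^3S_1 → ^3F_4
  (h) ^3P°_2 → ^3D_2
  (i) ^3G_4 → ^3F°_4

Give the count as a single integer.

(a) forbidden (ΔS, ΔL, ΔJ fail)
(b) allowed
(c) allowed
(d) allowed
(e) forbidden (ΔS, ΔL, ΔJ fail)
(f) allowed
(g) forbidden (parity, ΔL, ΔJ fail)
(h) allowed
(i) allowed
Total allowed: 6 of 9.

6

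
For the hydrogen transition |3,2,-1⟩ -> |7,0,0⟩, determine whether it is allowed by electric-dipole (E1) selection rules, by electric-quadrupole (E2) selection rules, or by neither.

Δl = 0 − 2 = -2; l_i + l_f = 2.
Δm_l = +1.
E1 (Δl = ±1, |Δm_l| ≤ 1): not satisfied.
E2 (Δl = 0,±2, l_i+l_f ≥ 2, |Δm_l| ≤ 2): satisfied.

E2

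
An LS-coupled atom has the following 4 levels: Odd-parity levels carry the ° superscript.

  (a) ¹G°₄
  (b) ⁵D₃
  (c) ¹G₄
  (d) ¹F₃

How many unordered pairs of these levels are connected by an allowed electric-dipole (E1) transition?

(a)–(b): forbidden (ΔS, ΔL).
(a)–(c): allowed.
(a)–(d): allowed.
(b)–(c): forbidden (parity, ΔS, ΔL).
(b)–(d): forbidden (parity, ΔS).
(c)–(d): forbidden (parity).
Allowed pairs: 2 of 6.

2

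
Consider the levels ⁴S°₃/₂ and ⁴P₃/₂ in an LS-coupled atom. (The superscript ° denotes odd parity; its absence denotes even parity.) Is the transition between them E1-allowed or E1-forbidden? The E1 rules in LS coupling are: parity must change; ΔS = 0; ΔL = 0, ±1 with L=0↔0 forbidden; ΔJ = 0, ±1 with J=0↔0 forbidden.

Reading off the term symbols: S 3/2→3/2, L 0→1, J 3/2→3/2, parity odd→even.
Parity must change: odd → even — ✓.
ΔL = 0, ±1 (not L=0↔0): L: 0 → 1, ΔL = +1 — ✓.
ΔJ = 0, ±1 (not J=0↔0): J: 3/2 → 3/2, ΔJ = +0 — ✓.
ΔS = 0: S: 3/2 → 3/2 — ✓.
All four E1 rules are satisfied.

allowed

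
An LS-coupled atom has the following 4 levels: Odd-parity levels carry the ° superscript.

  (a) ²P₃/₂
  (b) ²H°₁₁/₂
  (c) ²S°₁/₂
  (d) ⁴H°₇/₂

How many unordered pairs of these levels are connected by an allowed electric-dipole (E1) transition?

(a)–(b): forbidden (ΔL, ΔJ).
(a)–(c): allowed.
(a)–(d): forbidden (ΔS, ΔL, ΔJ).
(b)–(c): forbidden (parity, ΔL, ΔJ).
(b)–(d): forbidden (parity, ΔS, ΔJ).
(c)–(d): forbidden (parity, ΔS, ΔL, ΔJ).
Allowed pairs: 1 of 6.

1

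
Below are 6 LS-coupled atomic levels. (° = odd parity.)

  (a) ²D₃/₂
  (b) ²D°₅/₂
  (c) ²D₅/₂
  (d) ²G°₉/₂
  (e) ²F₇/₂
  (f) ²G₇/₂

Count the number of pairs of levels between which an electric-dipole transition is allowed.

(a)–(b): allowed.
(a)–(c): forbidden (parity).
(a)–(d): forbidden (ΔL, ΔJ).
(a)–(e): forbidden (parity, ΔJ).
(a)–(f): forbidden (parity, ΔL, ΔJ).
(b)–(c): allowed.
(b)–(d): forbidden (parity, ΔL, ΔJ).
(b)–(e): allowed.
(b)–(f): forbidden (ΔL).
(c)–(d): forbidden (ΔL, ΔJ).
(c)–(e): forbidden (parity).
(c)–(f): forbidden (parity, ΔL).
(d)–(e): allowed.
(d)–(f): allowed.
(e)–(f): forbidden (parity).
Allowed pairs: 5 of 15.

5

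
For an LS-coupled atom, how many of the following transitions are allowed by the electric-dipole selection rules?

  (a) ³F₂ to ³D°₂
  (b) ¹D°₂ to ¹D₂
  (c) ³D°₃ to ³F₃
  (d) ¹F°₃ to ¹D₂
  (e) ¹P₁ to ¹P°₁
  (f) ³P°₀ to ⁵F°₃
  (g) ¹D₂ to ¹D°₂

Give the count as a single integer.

(a) allowed
(b) allowed
(c) allowed
(d) allowed
(e) allowed
(f) forbidden (parity, ΔS, ΔL, ΔJ fail)
(g) allowed
Total allowed: 6 of 7.

6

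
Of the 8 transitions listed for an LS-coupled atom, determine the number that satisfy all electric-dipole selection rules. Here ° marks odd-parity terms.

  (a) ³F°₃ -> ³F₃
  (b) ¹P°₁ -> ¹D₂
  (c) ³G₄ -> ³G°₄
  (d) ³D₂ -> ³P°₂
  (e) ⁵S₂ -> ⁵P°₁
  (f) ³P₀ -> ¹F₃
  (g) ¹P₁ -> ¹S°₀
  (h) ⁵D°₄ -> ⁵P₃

(a) allowed
(b) allowed
(c) allowed
(d) allowed
(e) allowed
(f) forbidden (parity, ΔS, ΔL, ΔJ fail)
(g) allowed
(h) allowed
Total allowed: 7 of 8.

7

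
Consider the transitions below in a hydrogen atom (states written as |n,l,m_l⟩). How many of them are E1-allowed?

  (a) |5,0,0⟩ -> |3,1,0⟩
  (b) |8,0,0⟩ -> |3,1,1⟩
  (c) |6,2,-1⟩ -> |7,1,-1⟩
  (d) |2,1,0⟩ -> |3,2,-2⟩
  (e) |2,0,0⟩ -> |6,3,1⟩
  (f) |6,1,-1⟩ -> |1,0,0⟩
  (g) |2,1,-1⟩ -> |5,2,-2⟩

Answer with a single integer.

(a) allowed
(b) allowed
(c) allowed
(d) forbidden — Δm_l = -2 (E1 requires Δm_l = 0, ±1)
(e) forbidden — Δl = +3 (E1 requires Δl = ±1)
(f) allowed
(g) allowed
Total allowed: 5 of 7.

5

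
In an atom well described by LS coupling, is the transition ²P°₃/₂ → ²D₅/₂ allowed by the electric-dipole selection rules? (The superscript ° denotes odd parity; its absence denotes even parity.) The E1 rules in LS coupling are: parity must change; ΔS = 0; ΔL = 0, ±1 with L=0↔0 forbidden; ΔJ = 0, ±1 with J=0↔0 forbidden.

allowed

Reading off the term symbols: S 1/2→1/2, L 1→2, J 3/2→5/2, parity odd→even.
Parity must change: odd → even — ok.
ΔS = 0: S: 1/2 → 1/2 — ok.
ΔJ = 0, ±1 (not J=0↔0): J: 3/2 → 5/2, ΔJ = +1 — ok.
ΔL = 0, ±1 (not L=0↔0): L: 1 → 2, ΔL = +1 — ok.
All four E1 rules are satisfied.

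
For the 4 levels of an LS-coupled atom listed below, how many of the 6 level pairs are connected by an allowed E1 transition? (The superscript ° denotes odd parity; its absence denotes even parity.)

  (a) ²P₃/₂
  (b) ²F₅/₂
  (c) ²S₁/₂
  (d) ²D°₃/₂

(a)–(b): forbidden (parity, ΔL).
(a)–(c): forbidden (parity).
(a)–(d): allowed.
(b)–(c): forbidden (parity, ΔL, ΔJ).
(b)–(d): allowed.
(c)–(d): forbidden (ΔL).
Allowed pairs: 2 of 6.

2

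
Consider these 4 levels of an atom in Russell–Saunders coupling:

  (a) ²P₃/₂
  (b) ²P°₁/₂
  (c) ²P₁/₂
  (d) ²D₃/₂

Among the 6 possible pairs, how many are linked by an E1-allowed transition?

(a)–(b): allowed.
(a)–(c): forbidden (parity).
(a)–(d): forbidden (parity).
(b)–(c): allowed.
(b)–(d): allowed.
(c)–(d): forbidden (parity).
Allowed pairs: 3 of 6.

3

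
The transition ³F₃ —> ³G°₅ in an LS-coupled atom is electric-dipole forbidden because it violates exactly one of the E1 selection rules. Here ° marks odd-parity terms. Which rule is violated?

the ΔJ = 0, ±1 rule

Initial level: S=1, L=3, J=3, parity even. Final level: S=1, L=4, J=5, parity odd.
ΔL = 0, ±1 (not L=0↔0): L: 3 → 4, ΔL = +1 — ok.
ΔJ = 0, ±1 (not J=0↔0): J: 3 → 5, ΔJ = +2 — fails.
ΔS = 0: S: 1 → 1 — ok.
Parity must change: even → odd — ok.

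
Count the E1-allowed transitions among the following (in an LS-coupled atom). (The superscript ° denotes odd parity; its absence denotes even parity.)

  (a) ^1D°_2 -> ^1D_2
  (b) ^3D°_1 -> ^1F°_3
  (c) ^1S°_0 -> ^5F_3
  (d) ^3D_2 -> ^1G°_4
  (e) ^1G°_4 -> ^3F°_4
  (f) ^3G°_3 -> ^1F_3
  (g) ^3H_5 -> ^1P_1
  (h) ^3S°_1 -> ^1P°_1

1

(a) allowed
(b) forbidden (parity, ΔS, ΔJ fail)
(c) forbidden (ΔS, ΔL, ΔJ fail)
(d) forbidden (ΔS, ΔL, ΔJ fail)
(e) forbidden (parity, ΔS fail)
(f) forbidden (ΔS fails)
(g) forbidden (parity, ΔS, ΔL, ΔJ fail)
(h) forbidden (parity, ΔS fail)
Total allowed: 1 of 8.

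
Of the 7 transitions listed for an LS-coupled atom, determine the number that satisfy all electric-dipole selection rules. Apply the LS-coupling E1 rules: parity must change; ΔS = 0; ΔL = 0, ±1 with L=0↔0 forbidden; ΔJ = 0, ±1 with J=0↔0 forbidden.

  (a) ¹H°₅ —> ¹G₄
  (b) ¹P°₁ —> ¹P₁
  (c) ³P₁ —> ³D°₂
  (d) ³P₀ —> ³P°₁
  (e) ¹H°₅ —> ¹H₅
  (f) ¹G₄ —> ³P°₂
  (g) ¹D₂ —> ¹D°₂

6

(a) allowed
(b) allowed
(c) allowed
(d) allowed
(e) allowed
(f) forbidden (ΔS, ΔL, ΔJ fail)
(g) allowed
Total allowed: 6 of 7.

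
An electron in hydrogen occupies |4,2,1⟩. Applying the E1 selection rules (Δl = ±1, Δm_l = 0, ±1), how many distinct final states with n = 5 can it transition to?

5

E1 requires Δl = ±1, so l_f ∈ {1, 3}; with 0 ≤ l_f ≤ n_f−1 = 4, the allowed l_f values are {1, 3}.
For l_f = 1: m_f ∈ {m_i−1, m_i, m_i+1} ∩ [−1, 1] = {0, 1} → 2 states.
For l_f = 3: m_f ∈ {m_i−1, m_i, m_i+1} ∩ [−3, 3] = {0, 1, 2} → 3 states.
Total: 5.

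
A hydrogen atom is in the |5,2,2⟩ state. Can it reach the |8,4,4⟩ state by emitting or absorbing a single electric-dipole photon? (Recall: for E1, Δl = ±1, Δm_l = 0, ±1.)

forbidden

Initial l = 2, final l = 4, so Δl = +2. E1 requires Δl = ±1: ✗.
Δm_l = 4 − (2) = +2. E1 requires Δm_l = 0, ±1: ✗.
The transition is electric-dipole forbidden.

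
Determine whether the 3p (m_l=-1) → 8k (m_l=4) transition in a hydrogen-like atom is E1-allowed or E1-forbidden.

l: 1 → 7 (Δl = +6). Δl = ±1 ✗.
Δm_l = 4 − (-1) = +5. E1 requires Δm_l = 0, ±1: ✗.
The transition is electric-dipole forbidden.

forbidden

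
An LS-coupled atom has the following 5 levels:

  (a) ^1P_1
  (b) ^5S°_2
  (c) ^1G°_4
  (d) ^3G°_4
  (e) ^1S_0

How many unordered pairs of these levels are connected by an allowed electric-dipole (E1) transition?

0

(a)–(b): forbidden (ΔS).
(a)–(c): forbidden (ΔL, ΔJ).
(a)–(d): forbidden (ΔS, ΔL, ΔJ).
(a)–(e): forbidden (parity).
(b)–(c): forbidden (parity, ΔS, ΔL, ΔJ).
(b)–(d): forbidden (parity, ΔS, ΔL, ΔJ).
(b)–(e): forbidden (ΔS, ΔL, ΔJ).
(c)–(d): forbidden (parity, ΔS).
(c)–(e): forbidden (ΔL, ΔJ).
(d)–(e): forbidden (ΔS, ΔL, ΔJ).
Allowed pairs: 0 of 10.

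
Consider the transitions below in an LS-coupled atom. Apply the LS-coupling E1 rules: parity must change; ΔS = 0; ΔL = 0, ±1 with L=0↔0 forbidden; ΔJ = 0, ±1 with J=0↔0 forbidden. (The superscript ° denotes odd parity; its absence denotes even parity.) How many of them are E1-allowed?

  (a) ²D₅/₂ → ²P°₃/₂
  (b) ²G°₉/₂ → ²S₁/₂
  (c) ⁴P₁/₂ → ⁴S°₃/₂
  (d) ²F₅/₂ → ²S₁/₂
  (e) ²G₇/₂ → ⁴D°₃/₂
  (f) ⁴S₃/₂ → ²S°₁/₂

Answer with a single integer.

(a) allowed
(b) forbidden (ΔL, ΔJ fail)
(c) allowed
(d) forbidden (parity, ΔL, ΔJ fail)
(e) forbidden (ΔS, ΔL, ΔJ fail)
(f) forbidden (ΔS, ΔL fail)
Total allowed: 2 of 6.

2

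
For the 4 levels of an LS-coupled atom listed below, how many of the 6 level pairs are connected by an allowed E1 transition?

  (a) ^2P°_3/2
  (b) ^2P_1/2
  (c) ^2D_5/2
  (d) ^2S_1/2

3

(a)–(b): allowed.
(a)–(c): allowed.
(a)–(d): allowed.
(b)–(c): forbidden (parity, ΔJ).
(b)–(d): forbidden (parity).
(c)–(d): forbidden (parity, ΔL, ΔJ).
Allowed pairs: 3 of 6.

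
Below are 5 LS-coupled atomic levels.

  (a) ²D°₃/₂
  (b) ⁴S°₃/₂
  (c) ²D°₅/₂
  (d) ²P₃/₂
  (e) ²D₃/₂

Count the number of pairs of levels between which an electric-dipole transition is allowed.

(a)–(b): forbidden (parity, ΔS, ΔL).
(a)–(c): forbidden (parity).
(a)–(d): allowed.
(a)–(e): allowed.
(b)–(c): forbidden (parity, ΔS, ΔL).
(b)–(d): forbidden (ΔS).
(b)–(e): forbidden (ΔS, ΔL).
(c)–(d): allowed.
(c)–(e): allowed.
(d)–(e): forbidden (parity).
Allowed pairs: 4 of 10.

4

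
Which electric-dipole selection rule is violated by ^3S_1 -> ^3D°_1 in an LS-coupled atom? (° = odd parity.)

the ΔL = 0, ±1 rule

Reading off the term symbols: S 1→1, L 0→2, J 1→1, parity even→odd.
Parity must change: even → odd — passes.
ΔS = 0: S: 1 → 1 — passes.
ΔL = 0, ±1 (not L=0↔0): L: 0 → 2, ΔL = +2 — fails.
ΔJ = 0, ±1 (not J=0↔0): J: 1 → 1, ΔJ = +0 — passes.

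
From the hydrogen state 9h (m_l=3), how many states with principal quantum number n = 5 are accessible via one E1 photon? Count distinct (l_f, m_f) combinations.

3

E1 requires Δl = ±1, so l_f ∈ {4, 6}; with 0 ≤ l_f ≤ n_f−1 = 4, the allowed l_f values are {4}.
For l_f = 4: m_f ∈ {m_i−1, m_i, m_i+1} ∩ [−4, 4] = {2, 3, 4} → 3 states.
Total: 3.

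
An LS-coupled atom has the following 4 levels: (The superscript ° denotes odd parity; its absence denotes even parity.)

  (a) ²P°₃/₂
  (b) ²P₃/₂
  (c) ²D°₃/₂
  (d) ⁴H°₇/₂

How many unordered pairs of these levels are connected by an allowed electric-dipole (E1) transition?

(a)–(b): allowed.
(a)–(c): forbidden (parity).
(a)–(d): forbidden (parity, ΔS, ΔL, ΔJ).
(b)–(c): allowed.
(b)–(d): forbidden (ΔS, ΔL, ΔJ).
(c)–(d): forbidden (parity, ΔS, ΔL, ΔJ).
Allowed pairs: 2 of 6.

2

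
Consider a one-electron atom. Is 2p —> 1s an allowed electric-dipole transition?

Δl = 0 − 1 = -1; the E1 rule Δl = ±1 is passes.
All E1 selection rules are satisfied.

allowed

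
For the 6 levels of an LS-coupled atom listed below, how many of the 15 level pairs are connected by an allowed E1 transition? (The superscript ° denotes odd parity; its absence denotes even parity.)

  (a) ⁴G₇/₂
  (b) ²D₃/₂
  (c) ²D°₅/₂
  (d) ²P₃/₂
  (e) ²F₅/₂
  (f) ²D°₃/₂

(a)–(b): forbidden (parity, ΔS, ΔL, ΔJ).
(a)–(c): forbidden (ΔS, ΔL).
(a)–(d): forbidden (parity, ΔS, ΔL, ΔJ).
(a)–(e): forbidden (parity, ΔS).
(a)–(f): forbidden (ΔS, ΔL, ΔJ).
(b)–(c): allowed.
(b)–(d): forbidden (parity).
(b)–(e): forbidden (parity).
(b)–(f): allowed.
(c)–(d): allowed.
(c)–(e): allowed.
(c)–(f): forbidden (parity).
(d)–(e): forbidden (parity, ΔL).
(d)–(f): allowed.
(e)–(f): allowed.
Allowed pairs: 6 of 15.

6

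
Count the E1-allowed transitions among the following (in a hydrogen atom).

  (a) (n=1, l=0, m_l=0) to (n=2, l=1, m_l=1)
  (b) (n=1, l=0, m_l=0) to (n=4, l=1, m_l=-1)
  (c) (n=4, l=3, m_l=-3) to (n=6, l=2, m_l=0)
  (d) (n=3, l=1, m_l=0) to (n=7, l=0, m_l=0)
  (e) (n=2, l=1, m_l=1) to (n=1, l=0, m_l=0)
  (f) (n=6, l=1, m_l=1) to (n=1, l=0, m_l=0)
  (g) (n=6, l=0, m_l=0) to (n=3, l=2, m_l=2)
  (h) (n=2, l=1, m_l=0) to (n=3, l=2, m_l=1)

(a) allowed
(b) allowed
(c) forbidden — Δm_l = +3 (E1 requires Δm_l = 0, ±1)
(d) allowed
(e) allowed
(f) allowed
(g) forbidden — Δl = +2 (E1 requires Δl = ±1); Δm_l = +2 (E1 requires Δm_l = 0, ±1)
(h) allowed
Total allowed: 6 of 8.

6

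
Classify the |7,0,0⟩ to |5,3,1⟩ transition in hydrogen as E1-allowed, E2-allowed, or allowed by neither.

Δl = 3 − 0 = +3; l_i + l_f = 3.
Δm_l = +1.
E1 (Δl = ±1, |Δm_l| ≤ 1): not satisfied.
E2 (Δl = 0,±2, l_i+l_f ≥ 2, |Δm_l| ≤ 2): not satisfied.

neither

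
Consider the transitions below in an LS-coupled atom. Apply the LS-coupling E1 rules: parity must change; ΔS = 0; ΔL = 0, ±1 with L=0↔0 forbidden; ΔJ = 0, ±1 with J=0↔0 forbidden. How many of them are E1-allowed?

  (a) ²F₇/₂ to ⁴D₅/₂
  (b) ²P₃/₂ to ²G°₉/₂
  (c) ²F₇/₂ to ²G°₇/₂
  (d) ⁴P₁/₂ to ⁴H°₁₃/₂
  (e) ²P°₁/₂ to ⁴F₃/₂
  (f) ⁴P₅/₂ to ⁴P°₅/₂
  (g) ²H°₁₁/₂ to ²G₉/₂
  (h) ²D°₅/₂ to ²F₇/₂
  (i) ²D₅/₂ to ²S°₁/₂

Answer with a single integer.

(a) forbidden (parity, ΔS fail)
(b) forbidden (ΔL, ΔJ fail)
(c) allowed
(d) forbidden (ΔL, ΔJ fail)
(e) forbidden (ΔS, ΔL fail)
(f) allowed
(g) allowed
(h) allowed
(i) forbidden (ΔL, ΔJ fail)
Total allowed: 4 of 9.

4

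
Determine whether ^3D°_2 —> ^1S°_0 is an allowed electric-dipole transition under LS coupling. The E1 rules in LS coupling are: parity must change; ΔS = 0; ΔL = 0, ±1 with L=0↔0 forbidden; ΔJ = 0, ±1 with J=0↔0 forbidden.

forbidden

Initial level: S=1, L=2, J=2, parity odd. Final level: S=0, L=0, J=0, parity odd.
ΔJ = 0, ±1 (not J=0↔0): J: 2 → 0, ΔJ = -2 — fails.
ΔL = 0, ±1 (not L=0↔0): L: 2 → 0, ΔL = -2 — fails.
ΔS = 0: S: 1 → 0 — fails.
Parity must change: odd → odd — fails.
Rule(s) violated: parity, ΔS, ΔL, ΔJ.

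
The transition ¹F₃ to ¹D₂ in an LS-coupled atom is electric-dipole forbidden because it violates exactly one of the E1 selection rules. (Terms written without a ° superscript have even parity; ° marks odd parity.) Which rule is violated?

parity

Initial level: S=0, L=3, J=3, parity even. Final level: S=0, L=2, J=2, parity even.
Parity must change: even → even — fails.
ΔS = 0: S: 0 → 0 — ok.
ΔL = 0, ±1 (not L=0↔0): L: 3 → 2, ΔL = -1 — ok.
ΔJ = 0, ±1 (not J=0↔0): J: 3 → 2, ΔJ = -1 — ok.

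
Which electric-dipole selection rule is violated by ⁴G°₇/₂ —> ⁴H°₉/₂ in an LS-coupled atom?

Parity must change: odd → odd — ✗.
ΔS = 0: S: 3/2 → 3/2 — ✓.
ΔL = 0, ±1 (not L=0↔0): L: 4 → 5, ΔL = +1 — ✓.
ΔJ = 0, ±1 (not J=0↔0): J: 7/2 → 9/2, ΔJ = +1 — ✓.

parity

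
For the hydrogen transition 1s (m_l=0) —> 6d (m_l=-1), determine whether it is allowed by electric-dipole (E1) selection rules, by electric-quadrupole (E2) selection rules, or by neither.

Δl = 2 − 0 = +2; l_i + l_f = 2.
Δm_l = -1.
E1 (Δl = ±1, |Δm_l| ≤ 1): not satisfied.
E2 (Δl = 0,±2, l_i+l_f ≥ 2, |Δm_l| ≤ 2): satisfied.

E2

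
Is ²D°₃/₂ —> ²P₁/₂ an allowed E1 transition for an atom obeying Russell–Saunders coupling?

allowed

ΔL = 0, ±1 (not L=0↔0): L: 2 → 1, ΔL = -1 — ✓.
ΔJ = 0, ±1 (not J=0↔0): J: 3/2 → 1/2, ΔJ = -1 — ✓.
ΔS = 0: S: 1/2 → 1/2 — ✓.
Parity must change: odd → even — ✓.
All four E1 rules are satisfied.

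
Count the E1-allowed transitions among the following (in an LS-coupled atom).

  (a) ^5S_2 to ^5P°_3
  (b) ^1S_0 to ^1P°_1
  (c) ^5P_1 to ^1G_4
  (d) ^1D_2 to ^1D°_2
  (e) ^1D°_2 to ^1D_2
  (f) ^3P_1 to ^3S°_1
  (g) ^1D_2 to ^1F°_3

(a) allowed
(b) allowed
(c) forbidden (parity, ΔS, ΔL, ΔJ fail)
(d) allowed
(e) allowed
(f) allowed
(g) allowed
Total allowed: 6 of 7.

6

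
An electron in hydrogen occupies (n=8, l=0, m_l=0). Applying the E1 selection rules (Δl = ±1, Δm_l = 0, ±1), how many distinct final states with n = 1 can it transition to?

E1 requires l_f ∈ {-1, 1}, but neither lies in [0, 0], so no final state is reachable.
Total: 0.

0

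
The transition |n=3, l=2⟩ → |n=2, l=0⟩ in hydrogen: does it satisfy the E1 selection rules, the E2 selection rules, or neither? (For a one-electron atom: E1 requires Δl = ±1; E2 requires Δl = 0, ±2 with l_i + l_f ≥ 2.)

Δl = 0 − 2 = -2; l_i + l_f = 2.
E1 (Δl = ±1): not satisfied.
E2 (Δl = 0,±2, l_i+l_f ≥ 2): satisfied.

E2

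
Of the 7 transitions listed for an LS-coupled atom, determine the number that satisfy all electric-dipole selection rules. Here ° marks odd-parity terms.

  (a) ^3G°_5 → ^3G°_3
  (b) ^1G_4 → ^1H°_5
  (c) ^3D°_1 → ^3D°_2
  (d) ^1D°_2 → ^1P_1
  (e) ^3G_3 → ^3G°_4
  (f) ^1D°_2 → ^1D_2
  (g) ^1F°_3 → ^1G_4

(a) forbidden (parity, ΔJ fail)
(b) allowed
(c) forbidden (parity fails)
(d) allowed
(e) allowed
(f) allowed
(g) allowed
Total allowed: 5 of 7.

5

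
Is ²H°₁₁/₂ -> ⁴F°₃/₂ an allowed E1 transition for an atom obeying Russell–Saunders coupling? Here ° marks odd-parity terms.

Initial level: S=1/2, L=5, J=11/2, parity odd. Final level: S=3/2, L=3, J=3/2, parity odd.
Parity must change: odd → odd — ✗.
ΔS = 0: S: 1/2 → 3/2 — ✗.
ΔL = 0, ±1 (not L=0↔0): L: 5 → 3, ΔL = -2 — ✗.
ΔJ = 0, ±1 (not J=0↔0): J: 11/2 → 3/2, ΔJ = -4 — ✗.
Rule(s) violated: parity, ΔS, ΔL, ΔJ.

forbidden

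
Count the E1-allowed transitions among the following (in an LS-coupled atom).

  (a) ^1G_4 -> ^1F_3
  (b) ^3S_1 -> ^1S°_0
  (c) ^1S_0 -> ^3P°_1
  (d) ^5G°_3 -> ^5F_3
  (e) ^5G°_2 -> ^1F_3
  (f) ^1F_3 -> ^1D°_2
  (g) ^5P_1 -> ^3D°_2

(a) forbidden (parity fails)
(b) forbidden (ΔS, ΔL fail)
(c) forbidden (ΔS fails)
(d) allowed
(e) forbidden (ΔS fails)
(f) allowed
(g) forbidden (ΔS fails)
Total allowed: 2 of 7.

2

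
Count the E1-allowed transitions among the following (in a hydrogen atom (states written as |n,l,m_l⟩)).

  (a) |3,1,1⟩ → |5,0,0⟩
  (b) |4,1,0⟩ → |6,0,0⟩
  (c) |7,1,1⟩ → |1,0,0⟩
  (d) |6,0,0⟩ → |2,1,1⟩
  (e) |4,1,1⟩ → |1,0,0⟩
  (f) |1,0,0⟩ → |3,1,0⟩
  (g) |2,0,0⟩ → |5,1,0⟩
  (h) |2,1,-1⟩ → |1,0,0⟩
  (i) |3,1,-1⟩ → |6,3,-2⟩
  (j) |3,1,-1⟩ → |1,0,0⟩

(a) allowed
(b) allowed
(c) allowed
(d) allowed
(e) allowed
(f) allowed
(g) allowed
(h) allowed
(i) forbidden — Δl = +2 (E1 requires Δl = ±1)
(j) allowed
Total allowed: 9 of 10.

9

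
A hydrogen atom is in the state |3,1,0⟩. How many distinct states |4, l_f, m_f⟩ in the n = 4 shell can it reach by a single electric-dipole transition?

E1 requires Δl = ±1, so l_f ∈ {0, 2}; with 0 ≤ l_f ≤ n_f−1 = 3, the allowed l_f values are {0, 2}.
For l_f = 0: m_f ∈ {m_i−1, m_i, m_i+1} ∩ [−0, 0] = {0} → 1 state.
For l_f = 2: m_f ∈ {m_i−1, m_i, m_i+1} ∩ [−2, 2] = {-1, 0, 1} → 3 states.
Total: 4.

4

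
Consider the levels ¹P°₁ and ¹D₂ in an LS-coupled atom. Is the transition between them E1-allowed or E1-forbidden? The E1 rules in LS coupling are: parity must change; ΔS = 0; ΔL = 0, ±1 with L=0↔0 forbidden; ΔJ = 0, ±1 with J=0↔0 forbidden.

Reading off the term symbols: S 0→0, L 1→2, J 1→2, parity odd→even.
ΔJ = 0, ±1 (not J=0↔0): J: 1 → 2, ΔJ = +1 — ok.
ΔS = 0: S: 0 → 0 — ok.
Parity must change: odd → even — ok.
ΔL = 0, ±1 (not L=0↔0): L: 1 → 2, ΔL = +1 — ok.
All four E1 rules are satisfied.

allowed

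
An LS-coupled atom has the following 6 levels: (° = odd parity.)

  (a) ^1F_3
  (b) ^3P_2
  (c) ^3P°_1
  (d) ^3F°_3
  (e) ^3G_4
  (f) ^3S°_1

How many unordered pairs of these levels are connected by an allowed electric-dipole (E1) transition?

(a)–(b): forbidden (parity, ΔS, ΔL).
(a)–(c): forbidden (ΔS, ΔL, ΔJ).
(a)–(d): forbidden (ΔS).
(a)–(e): forbidden (parity, ΔS).
(a)–(f): forbidden (ΔS, ΔL, ΔJ).
(b)–(c): allowed.
(b)–(d): forbidden (ΔL).
(b)–(e): forbidden (parity, ΔL, ΔJ).
(b)–(f): allowed.
(c)–(d): forbidden (parity, ΔL, ΔJ).
(c)–(e): forbidden (ΔL, ΔJ).
(c)–(f): forbidden (parity).
(d)–(e): allowed.
(d)–(f): forbidden (parity, ΔL, ΔJ).
(e)–(f): forbidden (ΔL, ΔJ).
Allowed pairs: 3 of 15.

3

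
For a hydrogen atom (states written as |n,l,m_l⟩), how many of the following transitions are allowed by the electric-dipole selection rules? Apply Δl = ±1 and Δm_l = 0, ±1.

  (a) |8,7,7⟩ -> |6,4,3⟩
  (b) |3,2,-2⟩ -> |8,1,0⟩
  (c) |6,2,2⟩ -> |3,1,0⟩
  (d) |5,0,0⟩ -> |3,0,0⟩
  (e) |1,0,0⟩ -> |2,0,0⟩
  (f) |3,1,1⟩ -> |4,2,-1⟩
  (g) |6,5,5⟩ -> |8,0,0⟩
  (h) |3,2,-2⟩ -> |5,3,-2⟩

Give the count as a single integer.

(a) forbidden — Δl = -3 (E1 requires Δl = ±1); Δm_l = -4 (E1 requires Δm_l = 0, ±1)
(b) forbidden — Δm_l = +2 (E1 requires Δm_l = 0, ±1)
(c) forbidden — Δm_l = -2 (E1 requires Δm_l = 0, ±1)
(d) forbidden — Δl = +0 (E1 requires Δl = ±1)
(e) forbidden — Δl = +0 (E1 requires Δl = ±1)
(f) forbidden — Δm_l = -2 (E1 requires Δm_l = 0, ±1)
(g) forbidden — Δl = -5 (E1 requires Δl = ±1); Δm_l = -5 (E1 requires Δm_l = 0, ±1)
(h) allowed
Total allowed: 1 of 8.

1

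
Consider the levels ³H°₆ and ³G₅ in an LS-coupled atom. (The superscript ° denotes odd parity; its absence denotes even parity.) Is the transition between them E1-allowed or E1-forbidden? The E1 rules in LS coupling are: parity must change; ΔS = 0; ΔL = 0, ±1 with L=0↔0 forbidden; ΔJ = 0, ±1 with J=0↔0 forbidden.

Reading off the term symbols: S 1→1, L 5→4, J 6→5, parity odd→even.
Parity must change: odd → even — ok.
ΔS = 0: S: 1 → 1 — ok.
ΔL = 0, ±1 (not L=0↔0): L: 5 → 4, ΔL = -1 — ok.
ΔJ = 0, ±1 (not J=0↔0): J: 6 → 5, ΔJ = -1 — ok.
All four E1 rules are satisfied.

allowed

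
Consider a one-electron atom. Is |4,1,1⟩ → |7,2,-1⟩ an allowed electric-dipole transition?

forbidden

Δl = 2 − 1 = +1; the E1 rule Δl = ±1 is satisfied.
m_l: 1 → -1 (Δm_l = -2). |Δm_l| ≤ 1 violated.
The transition is electric-dipole forbidden.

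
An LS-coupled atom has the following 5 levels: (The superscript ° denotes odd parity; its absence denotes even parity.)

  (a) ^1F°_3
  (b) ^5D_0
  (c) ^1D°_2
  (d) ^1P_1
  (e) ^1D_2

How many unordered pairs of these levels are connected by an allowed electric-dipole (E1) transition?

(a)–(b): forbidden (ΔS, ΔJ).
(a)–(c): forbidden (parity).
(a)–(d): forbidden (ΔL, ΔJ).
(a)–(e): allowed.
(b)–(c): forbidden (ΔS, ΔJ).
(b)–(d): forbidden (parity, ΔS).
(b)–(e): forbidden (parity, ΔS, ΔJ).
(c)–(d): allowed.
(c)–(e): allowed.
(d)–(e): forbidden (parity).
Allowed pairs: 3 of 10.

3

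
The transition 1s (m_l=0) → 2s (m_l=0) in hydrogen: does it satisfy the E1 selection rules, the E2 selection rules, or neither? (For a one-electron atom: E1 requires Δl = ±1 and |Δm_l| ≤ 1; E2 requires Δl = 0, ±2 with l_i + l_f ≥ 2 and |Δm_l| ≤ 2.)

neither

Δl = 0 − 0 = +0; l_i + l_f = 0.
Δm_l = +0.
E1 (Δl = ±1, |Δm_l| ≤ 1): not satisfied.
E2 (Δl = 0,±2, l_i+l_f ≥ 2, |Δm_l| ≤ 2): not satisfied.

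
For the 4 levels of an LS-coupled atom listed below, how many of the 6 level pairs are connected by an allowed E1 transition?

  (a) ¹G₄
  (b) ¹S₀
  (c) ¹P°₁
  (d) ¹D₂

2

(a)–(b): forbidden (parity, ΔL, ΔJ).
(a)–(c): forbidden (ΔL, ΔJ).
(a)–(d): forbidden (parity, ΔL, ΔJ).
(b)–(c): allowed.
(b)–(d): forbidden (parity, ΔL, ΔJ).
(c)–(d): allowed.
Allowed pairs: 2 of 6.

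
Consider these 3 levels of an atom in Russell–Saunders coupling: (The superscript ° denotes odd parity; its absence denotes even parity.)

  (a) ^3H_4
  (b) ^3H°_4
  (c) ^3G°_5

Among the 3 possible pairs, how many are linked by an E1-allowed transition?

2

(a)–(b): allowed.
(a)–(c): allowed.
(b)–(c): forbidden (parity).
Allowed pairs: 2 of 3.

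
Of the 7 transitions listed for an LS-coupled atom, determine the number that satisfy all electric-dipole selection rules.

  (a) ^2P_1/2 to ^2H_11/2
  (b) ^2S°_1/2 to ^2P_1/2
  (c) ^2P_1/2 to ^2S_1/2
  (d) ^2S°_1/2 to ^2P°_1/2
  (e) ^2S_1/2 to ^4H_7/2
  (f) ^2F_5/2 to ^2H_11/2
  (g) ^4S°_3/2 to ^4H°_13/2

(a) forbidden (parity, ΔL, ΔJ fail)
(b) allowed
(c) forbidden (parity fails)
(d) forbidden (parity fails)
(e) forbidden (parity, ΔS, ΔL, ΔJ fail)
(f) forbidden (parity, ΔL, ΔJ fail)
(g) forbidden (parity, ΔL, ΔJ fail)
Total allowed: 1 of 7.

1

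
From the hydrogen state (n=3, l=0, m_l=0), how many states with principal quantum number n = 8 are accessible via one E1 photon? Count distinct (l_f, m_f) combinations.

E1 requires Δl = ±1, so l_f ∈ {-1, 1}; with 0 ≤ l_f ≤ n_f−1 = 7, the allowed l_f values are {1}.
For l_f = 1: m_f ∈ {m_i−1, m_i, m_i+1} ∩ [−1, 1] = {-1, 0, 1} → 3 states.
Total: 3.

3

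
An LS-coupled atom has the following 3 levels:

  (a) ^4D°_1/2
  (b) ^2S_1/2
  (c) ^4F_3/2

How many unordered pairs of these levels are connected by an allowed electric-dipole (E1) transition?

(a)–(b): forbidden (ΔS, ΔL).
(a)–(c): allowed.
(b)–(c): forbidden (parity, ΔS, ΔL).
Allowed pairs: 1 of 3.

1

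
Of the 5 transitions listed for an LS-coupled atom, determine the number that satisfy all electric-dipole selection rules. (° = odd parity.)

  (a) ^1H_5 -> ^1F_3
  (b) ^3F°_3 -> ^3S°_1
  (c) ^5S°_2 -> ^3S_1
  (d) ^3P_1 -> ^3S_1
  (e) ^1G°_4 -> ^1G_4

(a) forbidden (parity, ΔL, ΔJ fail)
(b) forbidden (parity, ΔL, ΔJ fail)
(c) forbidden (ΔS, ΔL fail)
(d) forbidden (parity fails)
(e) allowed
Total allowed: 1 of 5.

1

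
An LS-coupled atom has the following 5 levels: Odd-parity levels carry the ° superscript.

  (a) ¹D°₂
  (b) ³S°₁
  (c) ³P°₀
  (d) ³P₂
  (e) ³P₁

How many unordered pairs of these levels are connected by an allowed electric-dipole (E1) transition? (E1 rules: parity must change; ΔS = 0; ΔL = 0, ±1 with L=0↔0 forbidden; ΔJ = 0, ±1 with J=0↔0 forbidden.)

(a)–(b): forbidden (parity, ΔS, ΔL).
(a)–(c): forbidden (parity, ΔS, ΔJ).
(a)–(d): forbidden (ΔS).
(a)–(e): forbidden (ΔS).
(b)–(c): forbidden (parity).
(b)–(d): allowed.
(b)–(e): allowed.
(c)–(d): forbidden (ΔJ).
(c)–(e): allowed.
(d)–(e): forbidden (parity).
Allowed pairs: 3 of 10.

3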